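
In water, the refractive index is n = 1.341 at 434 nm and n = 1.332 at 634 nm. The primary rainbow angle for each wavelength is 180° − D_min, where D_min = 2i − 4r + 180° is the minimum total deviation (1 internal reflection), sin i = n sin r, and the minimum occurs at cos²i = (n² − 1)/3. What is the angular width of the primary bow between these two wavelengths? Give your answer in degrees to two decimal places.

At 434 nm (n = 1.341): cos²i = 0.26609 → i = 58.946°, r = 39.705°, D_min = 139.071°, rainbow angle = 40.929°.
At 634 nm (n = 1.332): cos²i = 0.25807 → i = 59.469°, r = 40.290°, D_min = 137.776°, rainbow angle = 42.224°.
Angular width = |40.929° − 42.224°| = 1.295°.

1.29°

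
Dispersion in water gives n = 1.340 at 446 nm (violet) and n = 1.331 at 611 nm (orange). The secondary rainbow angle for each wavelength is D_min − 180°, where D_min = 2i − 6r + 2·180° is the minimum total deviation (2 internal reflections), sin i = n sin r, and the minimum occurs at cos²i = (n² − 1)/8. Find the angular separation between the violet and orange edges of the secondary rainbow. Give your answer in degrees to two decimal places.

2.34°

At 446 nm (n = 1.340): cos²i = 0.09945 → i = 71.618°, r = 45.088°, D_min = 232.709°, rainbow angle = 52.709°.
At 611 nm (n = 1.331): cos²i = 0.09645 → i = 71.907°, r = 45.575°, D_min = 230.365°, rainbow angle = 50.365°.
Angular width = |52.709° − 50.365°| = 2.344°.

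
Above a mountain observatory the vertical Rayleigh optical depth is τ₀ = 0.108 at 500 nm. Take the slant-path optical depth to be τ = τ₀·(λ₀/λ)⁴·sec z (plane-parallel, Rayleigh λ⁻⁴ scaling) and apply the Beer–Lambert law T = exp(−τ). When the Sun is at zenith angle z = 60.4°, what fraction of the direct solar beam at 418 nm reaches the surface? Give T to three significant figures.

sec 60.4° = 2.0245.
τ = 0.108 × (500/418)⁴ × 2.0245 = 0.108 × 2.0473 × 2.0245 = 0.4476.
T = exp(−0.4476) = 0.6391.

0.639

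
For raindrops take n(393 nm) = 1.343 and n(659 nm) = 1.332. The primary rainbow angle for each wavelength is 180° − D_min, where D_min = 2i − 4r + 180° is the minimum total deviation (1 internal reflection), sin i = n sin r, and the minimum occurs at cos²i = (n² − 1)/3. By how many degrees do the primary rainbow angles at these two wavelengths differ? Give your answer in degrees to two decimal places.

At 393 nm (n = 1.343): cos²i = 0.26788 → i = 58.830°, r = 39.577°, D_min = 139.354°, rainbow angle = 40.646°.
At 659 nm (n = 1.332): cos²i = 0.25807 → i = 59.469°, r = 40.290°, D_min = 137.776°, rainbow angle = 42.224°.
Angular width = |40.646° − 42.224°| = 1.578°.

1.58°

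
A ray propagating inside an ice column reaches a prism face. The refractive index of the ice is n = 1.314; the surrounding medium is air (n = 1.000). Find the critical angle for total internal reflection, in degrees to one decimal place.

49.6°

sin θ_c = n_air / n = 1.000 / 1.314 = 0.7610.
θ_c = arcsin(0.7610) = 49.56°.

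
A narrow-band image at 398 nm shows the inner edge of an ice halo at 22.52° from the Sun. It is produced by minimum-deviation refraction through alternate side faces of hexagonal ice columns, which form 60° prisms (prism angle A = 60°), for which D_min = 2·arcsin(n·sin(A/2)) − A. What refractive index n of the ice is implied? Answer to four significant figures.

1.319

Rearranging: n = sin((D_min + A)/2) / sin(A/2).
(D_min + A)/2 = (22.52° + 60°)/2 = 41.260°.
n = sin 41.260° / sin 30° = 0.6595 / 0.5000 = 1.3190.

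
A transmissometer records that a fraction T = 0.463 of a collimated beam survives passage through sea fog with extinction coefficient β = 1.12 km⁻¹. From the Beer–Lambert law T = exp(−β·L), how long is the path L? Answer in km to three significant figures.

Beer–Lambert: T = exp(−βL) ⇒ L = −ln(T)/β = −ln(0.463)/1.12 = 0.7700/1.12 = 0.6875 km.

0.688 km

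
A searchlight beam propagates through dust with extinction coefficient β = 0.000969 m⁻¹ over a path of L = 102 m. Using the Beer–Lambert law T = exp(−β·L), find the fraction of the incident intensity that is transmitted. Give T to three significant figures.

τ = β·L = 0.000969 × 102 = 0.0988.
T = exp(−0.0988) = 0.9059.

0.906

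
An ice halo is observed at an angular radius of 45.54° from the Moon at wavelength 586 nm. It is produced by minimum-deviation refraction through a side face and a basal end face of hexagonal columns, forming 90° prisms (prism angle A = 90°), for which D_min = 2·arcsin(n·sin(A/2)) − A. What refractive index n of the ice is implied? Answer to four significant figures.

Rearranging: n = sin((D_min + A)/2) / sin(A/2).
(D_min + A)/2 = (45.54° + 90°)/2 = 67.770°.
n = sin 67.770° / sin 45° = 0.9257 / 0.7071 = 1.3091.

1.309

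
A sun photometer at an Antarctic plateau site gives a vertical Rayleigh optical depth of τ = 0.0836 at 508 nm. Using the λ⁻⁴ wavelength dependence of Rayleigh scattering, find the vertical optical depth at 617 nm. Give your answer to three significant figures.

τ(617 nm) = τ(508 nm) × (508/617)⁴ = 0.0836 × (0.8233)⁴ = 0.0836 × 0.4595 = 0.0384.

0.0384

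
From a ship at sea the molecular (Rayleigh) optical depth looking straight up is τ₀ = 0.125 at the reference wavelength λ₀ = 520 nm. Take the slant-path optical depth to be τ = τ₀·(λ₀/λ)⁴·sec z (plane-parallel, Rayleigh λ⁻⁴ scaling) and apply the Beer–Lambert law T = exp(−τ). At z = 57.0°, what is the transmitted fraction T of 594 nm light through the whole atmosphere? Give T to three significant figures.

sec 57.0° = 1.8361.
τ = 0.125 × (520/594)⁴ × 1.8361 = 0.125 × 0.5873 × 1.8361 = 0.1348.
T = exp(−0.1348) = 0.8739.

0.874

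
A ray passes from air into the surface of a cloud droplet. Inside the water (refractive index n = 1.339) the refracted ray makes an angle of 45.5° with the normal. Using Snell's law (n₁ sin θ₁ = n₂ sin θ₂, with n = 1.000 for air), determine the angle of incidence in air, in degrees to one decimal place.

72.8°

Snell: sin θ_i = n · sin θ_r = 1.339 × sin 45.5° = 1.339 × 0.7133 = 0.9550.
θ_i = arcsin(0.9550) = 72.75°.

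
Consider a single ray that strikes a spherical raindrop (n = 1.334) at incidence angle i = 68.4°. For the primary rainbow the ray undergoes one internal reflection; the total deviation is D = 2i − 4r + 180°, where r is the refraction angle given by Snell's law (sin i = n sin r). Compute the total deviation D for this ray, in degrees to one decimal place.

140.1°

sin r = sin 68.4° / 1.334 = 0.9298/1.334 = 0.6970; r = 44.19°.
D = 2·68.4° − 4·44.19° + 180° = 136.80° − 176.74° + 180° = 140.06°.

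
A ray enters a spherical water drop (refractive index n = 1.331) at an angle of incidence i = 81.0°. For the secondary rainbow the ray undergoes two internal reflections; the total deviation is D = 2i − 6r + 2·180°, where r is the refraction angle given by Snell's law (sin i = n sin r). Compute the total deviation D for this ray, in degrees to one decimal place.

sin r = sin 81.0° / 1.331 = 0.9877/1.331 = 0.7421; r = 47.91°.
D = 2·81.0° − 6·47.91° + 2·180° = 162.00° − 287.45° + 360° = 234.55°.

234.6°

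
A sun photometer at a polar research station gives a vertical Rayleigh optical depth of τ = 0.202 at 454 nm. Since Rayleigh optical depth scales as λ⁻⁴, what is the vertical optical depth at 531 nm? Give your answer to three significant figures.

τ(531 nm) = τ(454 nm) × (454/531)⁴ = 0.202 × (0.8550)⁴ = 0.202 × 0.5344 = 0.1079.

0.108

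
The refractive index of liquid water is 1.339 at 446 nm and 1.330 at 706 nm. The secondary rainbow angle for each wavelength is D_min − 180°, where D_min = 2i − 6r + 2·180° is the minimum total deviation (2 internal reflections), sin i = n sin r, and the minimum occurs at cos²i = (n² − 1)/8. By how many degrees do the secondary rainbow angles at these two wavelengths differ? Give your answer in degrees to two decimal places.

2.35°

At 446 nm (n = 1.339): cos²i = 0.09912 → i = 71.650°, r = 45.141°, D_min = 232.451°, rainbow angle = 52.451°.
At 706 nm (n = 1.330): cos²i = 0.09611 → i = 71.940°, r = 45.630°, D_min = 230.101°, rainbow angle = 50.101°.
Angular width = |52.451° − 50.101°| = 2.350°.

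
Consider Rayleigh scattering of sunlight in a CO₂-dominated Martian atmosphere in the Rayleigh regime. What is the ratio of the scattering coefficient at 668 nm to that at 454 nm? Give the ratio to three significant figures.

Rayleigh scattering ∝ λ⁻⁴, so the ratio of coefficients is the inverse fourth power of the wavelength ratio.
σ(668)/σ(454) = (454/668)⁴ = (0.6796)⁴ = 0.2134.

0.213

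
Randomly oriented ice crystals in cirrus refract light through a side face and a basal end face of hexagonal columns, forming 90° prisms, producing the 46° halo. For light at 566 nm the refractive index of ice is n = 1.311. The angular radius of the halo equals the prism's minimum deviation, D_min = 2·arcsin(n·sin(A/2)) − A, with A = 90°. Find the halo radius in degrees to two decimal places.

n·sin(A/2) = 1.311 × sin 45° = 1.311 × 0.7071 = 0.9270.
D_min = 2·arcsin(0.9270) − 90° = 2 × 67.974° − 90° = 45.949°.

45.95°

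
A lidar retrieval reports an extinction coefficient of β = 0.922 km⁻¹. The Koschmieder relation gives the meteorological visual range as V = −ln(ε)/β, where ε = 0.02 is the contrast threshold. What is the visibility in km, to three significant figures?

4.24 km

V = −ln(0.02) / 0.922 = 3.912 / 0.922 = 4.2430 km.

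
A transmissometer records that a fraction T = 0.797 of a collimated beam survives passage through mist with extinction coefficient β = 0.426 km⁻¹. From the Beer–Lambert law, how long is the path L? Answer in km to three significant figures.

Beer–Lambert: T = exp(−βL) ⇒ L = −ln(T)/β = −ln(0.797)/0.426 = 0.2269/0.426 = 0.5326 km.

0.533 km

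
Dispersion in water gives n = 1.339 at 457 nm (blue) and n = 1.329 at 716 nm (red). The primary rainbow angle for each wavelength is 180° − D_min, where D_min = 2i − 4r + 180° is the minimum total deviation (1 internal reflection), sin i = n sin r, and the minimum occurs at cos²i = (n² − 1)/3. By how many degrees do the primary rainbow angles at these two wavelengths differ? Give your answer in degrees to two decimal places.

1.45°

At 457 nm (n = 1.339): cos²i = 0.26431 → i = 59.062°, r = 39.834°, D_min = 138.786°, rainbow angle = 41.214°.
At 716 nm (n = 1.329): cos²i = 0.25541 → i = 59.643°, r = 40.487°, D_min = 137.337°, rainbow angle = 42.663°.
Angular width = |41.214° − 42.663°| = 1.450°.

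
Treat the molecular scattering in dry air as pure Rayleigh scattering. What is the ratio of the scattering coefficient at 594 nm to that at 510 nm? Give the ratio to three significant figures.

0.543

Rayleigh scattering ∝ λ⁻⁴, so the ratio of coefficients is the inverse fourth power of the wavelength ratio.
σ(594)/σ(510) = (510/594)⁴ = (0.8586)⁴ = 0.5434.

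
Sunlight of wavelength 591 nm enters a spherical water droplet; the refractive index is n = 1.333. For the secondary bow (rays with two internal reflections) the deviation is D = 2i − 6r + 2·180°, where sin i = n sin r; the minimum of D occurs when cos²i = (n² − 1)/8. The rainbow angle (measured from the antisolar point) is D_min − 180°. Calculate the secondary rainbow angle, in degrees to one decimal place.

cos²i = (1.77689 − 1)/8 = 0.09711; i = arccos(0.31163) = 71.843°.
sin r = sin 71.843°/1.333 = 0.71283; r = 45.466°.
D_min = 2·71.843° − 6·45.466° + 360° = 230.891°.
Rainbow angle = D_min − 180° = 50.891°.

50.9°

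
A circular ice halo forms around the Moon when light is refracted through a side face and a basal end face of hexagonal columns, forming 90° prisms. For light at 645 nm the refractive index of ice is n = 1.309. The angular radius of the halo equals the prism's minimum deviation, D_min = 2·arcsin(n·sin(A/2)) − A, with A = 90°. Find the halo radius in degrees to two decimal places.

n·sin(A/2) = 1.309 × sin 45° = 1.309 × 0.7071 = 0.9256.
D_min = 2·arcsin(0.9256) − 90° = 2 × 67.759° − 90° = 45.519°.

45.52°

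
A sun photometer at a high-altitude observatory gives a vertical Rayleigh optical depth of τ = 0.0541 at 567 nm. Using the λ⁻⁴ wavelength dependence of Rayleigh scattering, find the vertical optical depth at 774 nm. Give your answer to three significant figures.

τ(774 nm) = τ(567 nm) × (567/774)⁴ = 0.0541 × (0.7326)⁴ = 0.0541 × 0.2880 = 0.0156.

0.0156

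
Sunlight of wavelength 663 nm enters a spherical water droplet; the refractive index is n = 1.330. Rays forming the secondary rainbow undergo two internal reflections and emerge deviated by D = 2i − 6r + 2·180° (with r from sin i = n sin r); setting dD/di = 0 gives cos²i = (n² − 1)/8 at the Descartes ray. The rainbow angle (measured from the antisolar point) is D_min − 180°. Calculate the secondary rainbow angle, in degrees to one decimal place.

50.1°

cos²i = (1.76890 − 1)/8 = 0.09611; i = arccos(0.31002) = 71.940°.
sin r = sin 71.940°/1.330 = 0.71483; r = 45.630°.
D_min = 2·71.940° − 6·45.630° + 360° = 230.101°.
Rainbow angle = D_min − 180° = 50.101°.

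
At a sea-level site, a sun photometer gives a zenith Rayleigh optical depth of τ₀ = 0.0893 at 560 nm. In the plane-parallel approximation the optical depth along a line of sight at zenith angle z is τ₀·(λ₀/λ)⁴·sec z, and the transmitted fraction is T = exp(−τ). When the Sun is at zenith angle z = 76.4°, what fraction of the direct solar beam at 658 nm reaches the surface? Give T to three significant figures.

0.819

sec 76.4° = 4.2527.
τ = 0.0893 × (560/658)⁴ × 4.2527 = 0.0893 × 0.5246 × 4.2527 = 0.1992.
T = exp(−0.1992) = 0.8194.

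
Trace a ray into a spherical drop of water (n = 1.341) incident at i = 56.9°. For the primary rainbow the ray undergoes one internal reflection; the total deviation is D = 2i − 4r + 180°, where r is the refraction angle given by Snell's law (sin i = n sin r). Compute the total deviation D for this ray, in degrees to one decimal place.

sin r = sin 56.9° / 1.341 = 0.8377/1.341 = 0.6247; r = 38.66°.
D = 2·56.9° − 4·38.66° + 180° = 113.80° − 154.64° + 180° = 139.16°.

139.2°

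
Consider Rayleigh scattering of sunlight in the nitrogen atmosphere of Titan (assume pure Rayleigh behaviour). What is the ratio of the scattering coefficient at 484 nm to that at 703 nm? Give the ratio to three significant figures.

4.45

Rayleigh scattering ∝ λ⁻⁴, so the ratio of coefficients is the inverse fourth power of the wavelength ratio.
σ(484)/σ(703) = (703/484)⁴ = (1.4525)⁴ = 4.451.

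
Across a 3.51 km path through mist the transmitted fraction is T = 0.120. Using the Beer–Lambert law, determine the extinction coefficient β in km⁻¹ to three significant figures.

0.604 km⁻¹

Beer–Lambert: T = exp(−βL) ⇒ β = −ln(T)/L = −ln(0.120)/3.51 = 2.1203/3.51 = 0.6041 km⁻¹.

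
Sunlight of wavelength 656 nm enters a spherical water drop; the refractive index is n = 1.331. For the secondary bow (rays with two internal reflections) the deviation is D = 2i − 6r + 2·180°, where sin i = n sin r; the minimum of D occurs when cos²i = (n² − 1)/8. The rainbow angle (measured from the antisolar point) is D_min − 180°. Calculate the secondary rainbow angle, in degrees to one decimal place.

cos²i = (1.77156 − 1)/8 = 0.09645; i = arccos(0.31056) = 71.907°.
sin r = sin 71.907°/1.331 = 0.71417; r = 45.575°.
D_min = 2·71.907° − 6·45.575° + 360° = 230.365°.
Rainbow angle = D_min − 180° = 50.365°.

50.4°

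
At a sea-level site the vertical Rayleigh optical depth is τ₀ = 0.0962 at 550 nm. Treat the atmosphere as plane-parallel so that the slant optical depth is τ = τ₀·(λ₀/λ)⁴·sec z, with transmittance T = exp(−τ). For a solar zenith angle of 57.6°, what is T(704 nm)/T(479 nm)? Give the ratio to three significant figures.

Airmass: sec 57.6° = 1.8663.
τ(704 nm) = 0.0962 × (550/704)⁴ × 1.8663 = 0.0962 × 0.3725 × 1.8663 = 0.0669.
τ(479 nm) = 0.0962 × (550/479)⁴ × 1.8663 = 0.0962 × 1.7382 × 1.8663 = 0.3121.
T(704)/T(479) = exp(τ_B − τ_A) = exp(0.2452) = 1.2779.

1.28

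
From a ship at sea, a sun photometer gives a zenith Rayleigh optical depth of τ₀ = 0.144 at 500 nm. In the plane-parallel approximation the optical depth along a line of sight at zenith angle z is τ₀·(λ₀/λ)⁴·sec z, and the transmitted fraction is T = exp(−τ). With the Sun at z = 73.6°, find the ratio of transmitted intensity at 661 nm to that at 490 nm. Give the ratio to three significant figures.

1.47

Airmass: sec 73.6° = 3.5418.
τ(661 nm) = 0.144 × (500/661)⁴ × 3.5418 = 0.144 × 0.3274 × 3.5418 = 0.1670.
τ(490 nm) = 0.144 × (500/490)⁴ × 3.5418 = 0.144 × 1.0842 × 3.5418 = 0.5529.
T(661)/T(490) = exp(τ_B − τ_A) = exp(0.3860) = 1.4710.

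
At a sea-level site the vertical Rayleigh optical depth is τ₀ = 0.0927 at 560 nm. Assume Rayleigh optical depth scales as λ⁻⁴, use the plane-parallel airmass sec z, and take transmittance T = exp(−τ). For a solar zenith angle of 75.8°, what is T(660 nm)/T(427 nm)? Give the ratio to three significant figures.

Airmass: sec 75.8° = 4.0765.
τ(660 nm) = 0.0927 × (560/660)⁴ × 4.0765 = 0.0927 × 0.5183 × 4.0765 = 0.1959.
τ(427 nm) = 0.0927 × (560/427)⁴ × 4.0765 = 0.0927 × 2.9583 × 4.0765 = 1.1179.
T(660)/T(427) = exp(τ_B − τ_A) = exp(0.9221) = 2.5145.

2.51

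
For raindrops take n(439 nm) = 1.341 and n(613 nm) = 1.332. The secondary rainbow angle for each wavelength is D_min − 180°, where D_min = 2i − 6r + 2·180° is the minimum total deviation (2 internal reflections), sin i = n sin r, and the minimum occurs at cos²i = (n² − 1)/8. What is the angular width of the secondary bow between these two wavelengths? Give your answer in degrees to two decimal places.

At 439 nm (n = 1.341): cos²i = 0.09979 → i = 71.586°, r = 45.034°, D_min = 232.966°, rainbow angle = 52.966°.
At 613 nm (n = 1.332): cos²i = 0.09678 → i = 71.875°, r = 45.520°, D_min = 230.628°, rainbow angle = 50.628°.
Angular width = |52.966° − 50.628°| = 2.337°.

2.34°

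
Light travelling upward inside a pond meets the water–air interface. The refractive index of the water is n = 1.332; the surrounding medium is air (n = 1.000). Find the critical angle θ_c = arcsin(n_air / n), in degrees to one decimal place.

48.7°

sin θ_c = n_air / n = 1.000 / 1.332 = 0.7508.
θ_c = arcsin(0.7508) = 48.66°.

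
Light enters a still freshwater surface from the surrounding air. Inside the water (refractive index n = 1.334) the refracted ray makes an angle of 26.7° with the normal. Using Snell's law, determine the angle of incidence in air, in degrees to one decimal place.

Snell: sin θ_i = n · sin θ_r = 1.334 × sin 26.7° = 1.334 × 0.4493 = 0.5994.
θ_i = arcsin(0.5994) = 36.83°.

36.8°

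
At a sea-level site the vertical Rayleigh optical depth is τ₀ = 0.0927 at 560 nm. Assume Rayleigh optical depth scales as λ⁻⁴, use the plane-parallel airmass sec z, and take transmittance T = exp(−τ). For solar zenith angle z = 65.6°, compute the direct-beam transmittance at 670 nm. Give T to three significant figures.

0.896

sec 65.6° = 2.4207.
τ = 0.0927 × (560/670)⁴ × 2.4207 = 0.0927 × 0.4880 × 2.4207 = 0.1095.
T = exp(−0.1095) = 0.8963.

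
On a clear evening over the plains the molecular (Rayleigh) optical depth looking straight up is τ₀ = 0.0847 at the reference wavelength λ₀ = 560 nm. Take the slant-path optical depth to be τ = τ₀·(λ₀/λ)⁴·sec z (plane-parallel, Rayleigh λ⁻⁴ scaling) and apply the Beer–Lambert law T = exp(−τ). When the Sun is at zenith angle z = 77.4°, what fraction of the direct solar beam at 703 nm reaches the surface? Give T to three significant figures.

0.855

sec 77.4° = 4.5841.
τ = 0.0847 × (560/703)⁴ × 4.5841 = 0.0847 × 0.4027 × 4.5841 = 0.1563.
T = exp(−0.1563) = 0.8553.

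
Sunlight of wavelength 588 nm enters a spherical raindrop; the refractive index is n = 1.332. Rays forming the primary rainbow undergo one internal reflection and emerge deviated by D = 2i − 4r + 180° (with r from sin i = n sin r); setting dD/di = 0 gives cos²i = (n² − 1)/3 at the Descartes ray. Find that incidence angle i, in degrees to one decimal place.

cos²i = (1.332² − 1)/3 = (1.77422 − 1)/3 = 0.25807.
cos i = 0.50801, so i = 59.469°.

59.5°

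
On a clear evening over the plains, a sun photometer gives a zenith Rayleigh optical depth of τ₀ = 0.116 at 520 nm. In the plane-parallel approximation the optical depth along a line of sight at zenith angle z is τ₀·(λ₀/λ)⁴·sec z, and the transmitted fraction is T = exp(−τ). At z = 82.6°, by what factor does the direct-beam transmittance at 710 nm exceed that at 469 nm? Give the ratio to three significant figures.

3.01

Airmass: sec 82.6° = 7.7642.
τ(710 nm) = 0.116 × (520/710)⁴ × 7.7642 = 0.116 × 0.2877 × 7.7642 = 0.2591.
τ(469 nm) = 0.116 × (520/469)⁴ × 7.7642 = 0.116 × 1.5112 × 7.7642 = 1.3611.
T(710)/T(469) = exp(τ_B − τ_A) = exp(1.1019) = 3.0100.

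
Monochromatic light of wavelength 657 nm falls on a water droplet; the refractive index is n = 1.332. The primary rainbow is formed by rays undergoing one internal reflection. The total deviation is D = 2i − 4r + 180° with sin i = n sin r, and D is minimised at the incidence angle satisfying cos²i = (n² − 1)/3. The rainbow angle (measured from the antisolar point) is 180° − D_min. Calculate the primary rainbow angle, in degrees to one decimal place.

42.2°

cos²i = (1.77422 − 1)/3 = 0.25807; i = arccos(0.50801) = 59.469°.
sin r = sin 59.469°/1.332 = 0.64666; r = 40.290°.
D_min = 2·59.469° − 4·40.290° + 180° = 137.776°.
Rainbow angle = 180° − D_min = 42.224°.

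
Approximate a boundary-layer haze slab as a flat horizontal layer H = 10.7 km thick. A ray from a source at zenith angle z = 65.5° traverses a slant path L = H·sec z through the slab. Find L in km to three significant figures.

25.8 km

sec z = 1/cos 65.5° = 2.4114.
L = 10.7 × 2.4114 = 25.802 km.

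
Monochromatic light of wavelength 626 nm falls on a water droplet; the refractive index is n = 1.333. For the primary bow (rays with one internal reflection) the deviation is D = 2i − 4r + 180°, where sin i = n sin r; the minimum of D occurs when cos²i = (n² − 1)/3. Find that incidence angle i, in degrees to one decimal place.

cos²i = (1.333² − 1)/3 = (1.77689 − 1)/3 = 0.25896.
cos i = 0.50888, so i = 59.410°.

59.4°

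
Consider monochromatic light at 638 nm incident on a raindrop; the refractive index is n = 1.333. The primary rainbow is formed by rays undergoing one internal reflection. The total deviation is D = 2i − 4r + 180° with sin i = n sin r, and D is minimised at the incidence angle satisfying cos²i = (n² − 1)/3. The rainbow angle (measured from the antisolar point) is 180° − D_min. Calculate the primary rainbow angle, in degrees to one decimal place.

42.1°

cos²i = (1.77689 − 1)/3 = 0.25896; i = arccos(0.50888) = 59.410°.
sin r = sin 59.410°/1.333 = 0.64579; r = 40.225°.
D_min = 2·59.410° − 4·40.225° + 180° = 137.922°.
Rainbow angle = 180° − D_min = 42.078°.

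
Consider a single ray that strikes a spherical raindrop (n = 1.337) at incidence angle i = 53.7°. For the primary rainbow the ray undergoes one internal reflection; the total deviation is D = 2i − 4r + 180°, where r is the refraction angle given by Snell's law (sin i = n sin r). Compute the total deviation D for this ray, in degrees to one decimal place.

139.1°

sin r = sin 53.7° / 1.337 = 0.8059/1.337 = 0.6028; r = 37.07°.
D = 2·53.7° − 4·37.07° + 180° = 107.40° − 148.28° + 180° = 139.12°.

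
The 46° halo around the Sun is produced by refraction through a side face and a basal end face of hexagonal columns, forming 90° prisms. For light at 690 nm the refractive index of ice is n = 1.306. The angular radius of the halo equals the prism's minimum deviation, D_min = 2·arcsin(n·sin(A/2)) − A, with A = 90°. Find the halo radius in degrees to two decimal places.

44.88°

n·sin(A/2) = 1.306 × sin 45° = 1.306 × 0.7071 = 0.9235.
D_min = 2·arcsin(0.9235) − 90° = 2 × 67.440° − 90° = 44.881°.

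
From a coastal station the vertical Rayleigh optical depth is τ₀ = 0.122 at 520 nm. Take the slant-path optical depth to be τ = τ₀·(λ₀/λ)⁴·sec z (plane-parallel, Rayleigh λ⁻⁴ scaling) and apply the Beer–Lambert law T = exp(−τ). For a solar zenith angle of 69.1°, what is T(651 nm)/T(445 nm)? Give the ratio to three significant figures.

Airmass: sec 69.1° = 2.8032.
τ(651 nm) = 0.122 × (520/651)⁴ × 2.8032 = 0.122 × 0.4071 × 2.8032 = 0.1392.
τ(445 nm) = 0.122 × (520/445)⁴ × 2.8032 = 0.122 × 1.8645 × 2.8032 = 0.6377.
T(651)/T(445) = exp(τ_B − τ_A) = exp(0.4984) = 1.6461.

1.65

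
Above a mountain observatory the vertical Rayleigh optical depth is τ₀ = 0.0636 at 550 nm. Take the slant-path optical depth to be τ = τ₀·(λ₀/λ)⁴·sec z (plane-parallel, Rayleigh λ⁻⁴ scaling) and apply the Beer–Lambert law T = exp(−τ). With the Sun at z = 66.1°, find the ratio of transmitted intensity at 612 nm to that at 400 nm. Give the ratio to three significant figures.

Airmass: sec 66.1° = 2.4683.
τ(612 nm) = 0.0636 × (550/612)⁴ × 2.4683 = 0.0636 × 0.6523 × 2.4683 = 0.1024.
τ(400 nm) = 0.0636 × (550/400)⁴ × 2.4683 = 0.0636 × 3.5745 × 2.4683 = 0.5611.
T(612)/T(400) = exp(τ_B − τ_A) = exp(0.4587) = 1.5821.

1.58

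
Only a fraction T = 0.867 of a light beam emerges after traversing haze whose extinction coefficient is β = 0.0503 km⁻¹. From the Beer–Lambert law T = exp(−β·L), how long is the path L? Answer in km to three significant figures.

2.84 km

Beer–Lambert: T = exp(−βL) ⇒ L = −ln(T)/β = −ln(0.867)/0.0503 = 0.1427/0.0503 = 2.837 km.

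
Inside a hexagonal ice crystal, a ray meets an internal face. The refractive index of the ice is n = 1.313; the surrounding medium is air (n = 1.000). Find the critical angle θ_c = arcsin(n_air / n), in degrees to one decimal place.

49.6°

sin θ_c = n_air / n = 1.000 / 1.313 = 0.7616.
θ_c = arcsin(0.7616) = 49.61°.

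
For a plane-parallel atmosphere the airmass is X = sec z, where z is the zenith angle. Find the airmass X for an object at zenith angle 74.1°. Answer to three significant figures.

X = sec z = 1/cos 74.1° = 1/0.2740 = 3.6502.

3.65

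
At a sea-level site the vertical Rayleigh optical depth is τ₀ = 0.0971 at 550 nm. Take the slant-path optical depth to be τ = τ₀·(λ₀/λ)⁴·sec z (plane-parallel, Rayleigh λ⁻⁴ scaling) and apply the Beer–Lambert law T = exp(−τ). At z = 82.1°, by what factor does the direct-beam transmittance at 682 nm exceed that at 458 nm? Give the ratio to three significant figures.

Airmass: sec 82.1° = 7.2757.
τ(682 nm) = 0.0971 × (550/682)⁴ × 7.2757 = 0.0971 × 0.4230 × 7.2757 = 0.2988.
τ(458 nm) = 0.0971 × (550/458)⁴ × 7.2757 = 0.0971 × 2.0796 × 7.2757 = 1.4692.
T(682)/T(458) = exp(τ_B − τ_A) = exp(1.1704) = 3.2232.

3.22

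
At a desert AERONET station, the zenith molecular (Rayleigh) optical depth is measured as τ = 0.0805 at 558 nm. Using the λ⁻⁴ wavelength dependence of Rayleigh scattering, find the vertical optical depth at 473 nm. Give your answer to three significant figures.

0.156

τ(473 nm) = τ(558 nm) × (558/473)⁴ = 0.0805 × (1.1797)⁴ = 0.0805 × 1.9368 = 0.1559.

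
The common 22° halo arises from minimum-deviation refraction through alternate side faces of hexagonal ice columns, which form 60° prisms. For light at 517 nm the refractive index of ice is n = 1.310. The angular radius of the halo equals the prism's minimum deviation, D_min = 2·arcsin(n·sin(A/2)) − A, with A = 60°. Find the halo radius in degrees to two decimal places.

n·sin(A/2) = 1.310 × sin 30° = 1.310 × 0.5000 = 0.6550.
D_min = 2·arcsin(0.6550) − 60° = 2 × 40.920° − 60° = 21.839°.

21.84°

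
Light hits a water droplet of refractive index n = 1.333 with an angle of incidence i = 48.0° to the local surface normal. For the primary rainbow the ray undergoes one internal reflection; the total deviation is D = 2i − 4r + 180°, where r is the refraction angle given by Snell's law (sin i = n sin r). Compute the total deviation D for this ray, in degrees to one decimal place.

140.5°

sin r = sin 48.0° / 1.333 = 0.7431/1.333 = 0.5575; r = 33.88°.
D = 2·48.0° − 4·33.88° + 180° = 96.00° − 135.53° + 180° = 140.47°.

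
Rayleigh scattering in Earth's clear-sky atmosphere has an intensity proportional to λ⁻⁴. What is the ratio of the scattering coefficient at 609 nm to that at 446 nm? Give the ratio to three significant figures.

0.288

Rayleigh scattering ∝ λ⁻⁴, so the ratio of coefficients is the inverse fourth power of the wavelength ratio.
σ(609)/σ(446) = (446/609)⁴ = (0.7323)⁴ = 0.2877.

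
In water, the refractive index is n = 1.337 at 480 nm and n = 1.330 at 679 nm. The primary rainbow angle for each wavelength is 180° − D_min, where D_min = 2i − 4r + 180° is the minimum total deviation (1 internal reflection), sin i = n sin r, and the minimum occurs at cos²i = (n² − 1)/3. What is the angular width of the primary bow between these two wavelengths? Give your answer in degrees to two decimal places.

At 480 nm (n = 1.337): cos²i = 0.26252 → i = 59.178°, r = 39.964°, D_min = 138.500°, rainbow angle = 41.500°.
At 679 nm (n = 1.330): cos²i = 0.25630 → i = 59.585°, r = 40.422°, D_min = 137.484°, rainbow angle = 42.516°.
Angular width = |41.500° − 42.516°| = 1.016°.

1.02°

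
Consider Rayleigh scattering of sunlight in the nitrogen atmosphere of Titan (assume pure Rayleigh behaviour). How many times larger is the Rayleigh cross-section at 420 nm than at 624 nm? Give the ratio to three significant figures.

4.87

Rayleigh scattering ∝ λ⁻⁴, so the ratio of coefficients is the inverse fourth power of the wavelength ratio.
σ(420)/σ(624) = (624/420)⁴ = (1.4857)⁴ = 4.872.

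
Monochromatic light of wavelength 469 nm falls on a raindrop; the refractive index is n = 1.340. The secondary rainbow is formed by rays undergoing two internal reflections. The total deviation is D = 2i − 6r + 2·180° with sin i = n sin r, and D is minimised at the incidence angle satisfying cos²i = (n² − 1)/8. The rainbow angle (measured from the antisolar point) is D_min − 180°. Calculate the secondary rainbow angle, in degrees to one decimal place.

52.7°

cos²i = (1.79560 − 1)/8 = 0.09945; i = arccos(0.31536) = 71.618°.
sin r = sin 71.618°/1.340 = 0.70819; r = 45.088°.
D_min = 2·71.618° − 6·45.088° + 360° = 232.709°.
Rainbow angle = D_min − 180° = 52.709°.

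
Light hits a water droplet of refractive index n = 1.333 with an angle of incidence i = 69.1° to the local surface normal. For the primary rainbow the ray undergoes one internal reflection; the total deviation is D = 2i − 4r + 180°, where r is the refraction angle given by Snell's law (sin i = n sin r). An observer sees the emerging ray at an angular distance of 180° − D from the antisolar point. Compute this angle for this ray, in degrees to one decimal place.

39.8°

sin r = sin 69.1° / 1.333 = 0.9342/1.333 = 0.7008; r = 44.49°.
D = 2·69.1° − 4·44.49° + 180° = 138.20° − 177.97° + 180° = 140.23°.
Angle from antisolar point = 180° − D = 39.77°.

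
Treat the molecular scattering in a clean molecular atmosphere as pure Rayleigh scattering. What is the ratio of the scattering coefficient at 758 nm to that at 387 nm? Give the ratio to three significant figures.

0.0679

Rayleigh scattering ∝ λ⁻⁴, so the ratio of coefficients is the inverse fourth power of the wavelength ratio.
σ(758)/σ(387) = (387/758)⁴ = (0.5106)⁴ = 0.06795.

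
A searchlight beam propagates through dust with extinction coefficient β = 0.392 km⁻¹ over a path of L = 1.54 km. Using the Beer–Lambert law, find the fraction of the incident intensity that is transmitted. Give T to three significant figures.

τ = β·L = 0.392 × 1.54 = 0.6037.
T = exp(−0.6037) = 0.5468.

0.547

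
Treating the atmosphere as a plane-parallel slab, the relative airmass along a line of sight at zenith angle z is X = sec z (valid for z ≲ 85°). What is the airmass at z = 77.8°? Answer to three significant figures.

4.73

X = sec z = 1/cos 77.8° = 1/0.2113 = 4.7321.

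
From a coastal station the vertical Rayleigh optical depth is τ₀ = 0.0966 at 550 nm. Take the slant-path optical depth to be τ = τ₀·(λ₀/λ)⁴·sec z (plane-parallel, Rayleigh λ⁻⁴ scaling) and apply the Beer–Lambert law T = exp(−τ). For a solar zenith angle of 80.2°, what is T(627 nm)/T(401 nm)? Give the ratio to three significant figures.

Airmass: sec 80.2° = 5.8751.
τ(627 nm) = 0.0966 × (550/627)⁴ × 5.8751 = 0.0966 × 0.5921 × 5.8751 = 0.3360.
τ(401 nm) = 0.0966 × (550/401)⁴ × 5.8751 = 0.0966 × 3.5389 × 5.8751 = 2.0085.
T(627)/T(401) = exp(τ_B − τ_A) = exp(1.6724) = 5.3252.

5.33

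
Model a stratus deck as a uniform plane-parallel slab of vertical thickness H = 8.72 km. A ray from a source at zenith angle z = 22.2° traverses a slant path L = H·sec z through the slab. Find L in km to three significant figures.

sec z = 1/cos 22.2° = 1.0801.
L = 8.72 × 1.0801 = 9.418 km.

9.42 km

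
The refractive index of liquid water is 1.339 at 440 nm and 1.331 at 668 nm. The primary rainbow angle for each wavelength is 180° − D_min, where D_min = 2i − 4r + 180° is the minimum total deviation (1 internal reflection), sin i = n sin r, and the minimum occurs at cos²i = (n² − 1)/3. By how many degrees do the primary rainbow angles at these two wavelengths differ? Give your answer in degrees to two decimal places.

1.16°

At 440 nm (n = 1.339): cos²i = 0.26431 → i = 59.062°, r = 39.834°, D_min = 138.786°, rainbow angle = 41.214°.
At 668 nm (n = 1.331): cos²i = 0.25719 → i = 59.527°, r = 40.356°, D_min = 137.630°, rainbow angle = 42.370°.
Angular width = |41.214° − 42.370°| = 1.156°.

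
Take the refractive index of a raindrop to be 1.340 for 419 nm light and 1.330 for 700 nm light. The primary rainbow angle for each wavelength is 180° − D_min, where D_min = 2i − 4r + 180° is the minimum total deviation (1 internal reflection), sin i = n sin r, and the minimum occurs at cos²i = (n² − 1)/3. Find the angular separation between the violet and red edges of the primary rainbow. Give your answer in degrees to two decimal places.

At 419 nm (n = 1.340): cos²i = 0.26520 → i = 59.004°, r = 39.770°, D_min = 138.929°, rainbow angle = 41.071°.
At 700 nm (n = 1.330): cos²i = 0.25630 → i = 59.585°, r = 40.422°, D_min = 137.484°, rainbow angle = 42.516°.
Angular width = |41.071° − 42.516°| = 1.445°.

1.45°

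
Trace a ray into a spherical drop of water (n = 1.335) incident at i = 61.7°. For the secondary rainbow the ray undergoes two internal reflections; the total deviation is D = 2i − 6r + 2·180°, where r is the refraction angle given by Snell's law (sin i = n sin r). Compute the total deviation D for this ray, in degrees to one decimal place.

235.8°

sin r = sin 61.7° / 1.335 = 0.8805/1.335 = 0.6595; r = 41.26°.
D = 2·61.7° − 6·41.26° + 2·180° = 123.40° − 247.59° + 360° = 235.81°.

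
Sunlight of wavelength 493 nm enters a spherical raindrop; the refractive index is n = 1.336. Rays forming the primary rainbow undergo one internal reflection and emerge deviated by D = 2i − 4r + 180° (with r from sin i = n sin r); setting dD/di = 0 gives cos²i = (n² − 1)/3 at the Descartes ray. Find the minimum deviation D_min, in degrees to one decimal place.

cos²i = (1.78490 − 1)/3 = 0.26163; i = arccos(0.51150) = 59.236°.
sin r = sin 59.236°/1.336 = 0.64318; r = 40.029°.
D_min = 2·59.236° − 4·40.029° + 180° = 138.356°.

138.4°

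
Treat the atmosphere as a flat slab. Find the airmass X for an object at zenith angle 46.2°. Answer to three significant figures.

X = sec z = 1/cos 46.2° = 1/0.6921 = 1.4448.

1.44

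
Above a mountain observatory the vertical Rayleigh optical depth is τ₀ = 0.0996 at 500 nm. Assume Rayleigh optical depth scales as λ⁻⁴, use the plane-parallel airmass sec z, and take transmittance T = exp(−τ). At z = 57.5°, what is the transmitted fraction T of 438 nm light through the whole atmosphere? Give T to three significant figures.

0.730

sec 57.5° = 1.8612.
τ = 0.0996 × (500/438)⁴ × 1.8612 = 0.0996 × 1.6982 × 1.8612 = 0.3148.
T = exp(−0.3148) = 0.7299.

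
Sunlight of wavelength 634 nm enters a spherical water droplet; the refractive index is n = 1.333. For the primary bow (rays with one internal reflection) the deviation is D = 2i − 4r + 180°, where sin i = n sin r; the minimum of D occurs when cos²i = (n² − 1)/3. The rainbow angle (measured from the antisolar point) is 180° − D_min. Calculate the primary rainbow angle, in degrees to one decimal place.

cos²i = (1.77689 − 1)/3 = 0.25896; i = arccos(0.50888) = 59.410°.
sin r = sin 59.410°/1.333 = 0.64579; r = 40.225°.
D_min = 2·59.410° − 4·40.225° + 180° = 137.922°.
Rainbow angle = 180° − D_min = 42.078°.

42.1°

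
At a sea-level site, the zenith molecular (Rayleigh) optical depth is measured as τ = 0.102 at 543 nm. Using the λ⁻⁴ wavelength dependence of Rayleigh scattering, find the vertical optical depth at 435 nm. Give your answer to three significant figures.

0.248

τ(435 nm) = τ(543 nm) × (543/435)⁴ = 0.102 × (1.2483)⁴ = 0.102 × 2.4280 = 0.2477.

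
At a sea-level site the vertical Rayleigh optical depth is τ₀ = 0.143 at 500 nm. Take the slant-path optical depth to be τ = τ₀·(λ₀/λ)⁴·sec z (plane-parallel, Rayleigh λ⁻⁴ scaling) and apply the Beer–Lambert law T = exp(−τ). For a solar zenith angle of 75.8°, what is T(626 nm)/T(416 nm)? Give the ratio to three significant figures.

Airmass: sec 75.8° = 4.0765.
τ(626 nm) = 0.143 × (500/626)⁴ × 4.0765 = 0.143 × 0.4070 × 4.0765 = 0.2373.
τ(416 nm) = 0.143 × (500/416)⁴ × 4.0765 = 0.143 × 2.0869 × 4.0765 = 1.2166.
T(626)/T(416) = exp(τ_B − τ_A) = exp(0.9793) = 2.6626.

2.66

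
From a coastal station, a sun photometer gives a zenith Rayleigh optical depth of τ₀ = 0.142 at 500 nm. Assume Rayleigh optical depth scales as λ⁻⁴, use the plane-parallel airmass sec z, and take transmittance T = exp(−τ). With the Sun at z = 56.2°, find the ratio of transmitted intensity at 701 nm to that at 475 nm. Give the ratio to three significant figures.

Airmass: sec 56.2° = 1.7976.
τ(701 nm) = 0.142 × (500/701)⁴ × 1.7976 = 0.142 × 0.2588 × 1.7976 = 0.0661.
τ(475 nm) = 0.142 × (500/475)⁴ × 1.7976 = 0.142 × 1.2277 × 1.7976 = 0.3134.
T(701)/T(475) = exp(τ_B − τ_A) = exp(0.2473) = 1.2806.

1.28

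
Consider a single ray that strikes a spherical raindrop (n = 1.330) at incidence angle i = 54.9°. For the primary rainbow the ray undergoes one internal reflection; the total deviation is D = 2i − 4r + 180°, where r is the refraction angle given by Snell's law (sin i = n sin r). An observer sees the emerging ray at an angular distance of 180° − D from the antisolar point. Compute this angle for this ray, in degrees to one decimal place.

sin r = sin 54.9° / 1.330 = 0.8181/1.330 = 0.6152; r = 37.96°.
D = 2·54.9° − 4·37.96° + 180° = 109.80° − 151.85° + 180° = 137.95°.
Angle from antisolar point = 180° − D = 42.05°.

42.1°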